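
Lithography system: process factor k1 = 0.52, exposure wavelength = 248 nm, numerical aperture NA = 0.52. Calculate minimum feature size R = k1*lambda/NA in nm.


Step 1: Identify values: k1 = 0.52, lambda = 248 nm, NA = 0.52
Step 2: R = k1 * lambda / NA
R = 0.52 * 248 / 0.52
R = 248.0 nm


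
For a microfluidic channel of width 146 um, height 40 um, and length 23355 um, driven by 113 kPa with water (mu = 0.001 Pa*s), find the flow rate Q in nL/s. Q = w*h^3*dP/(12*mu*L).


Step 1: Convert all dimensions to SI (meters).
w = 146e-6 m, h = 40e-6 m, L = 23355e-6 m, dP = 113e3 Pa
Step 2: Q = w * h^3 * dP / (12 * mu * L)
Q = 146e-6 * (40e-6)^3 * 113e3 / (12 * 0.001 * 23355e-6) = 3.76747306e-09 m^3/s
Step 3: Convert Q from m^3/s to nL/s (1 m^3 = 1e12 nL, so multiply by 1e12).
Q = 3767.473 nL/s


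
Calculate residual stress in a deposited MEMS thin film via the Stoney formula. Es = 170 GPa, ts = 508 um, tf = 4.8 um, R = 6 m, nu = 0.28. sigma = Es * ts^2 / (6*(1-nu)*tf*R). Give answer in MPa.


Step 1: Compute numerator: Es * ts^2 = 170 * 508^2 = 43870880 (GPa*um^2)
Step 2: Compute denominator (R in um): 6*(1-nu)*tf*R = 6*0.72*4.8*6e6 = 124416000.0 (um^2)
Step 3: sigma (GPa) = 43870880 / 124416000.0 = 3.52614e-01 GPa
Step 4: Convert to MPa (x1000): sigma = 352.6 MPa


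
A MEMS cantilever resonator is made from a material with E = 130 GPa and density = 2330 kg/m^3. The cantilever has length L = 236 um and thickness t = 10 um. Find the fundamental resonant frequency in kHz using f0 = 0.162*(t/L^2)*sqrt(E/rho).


Step 1: Convert units to SI.
t_SI = 10e-6 m, L_SI = 236e-6 m
Step 2: Calculate sqrt(E/rho).
sqrt(130e9 / 2330) = 7469.54 m/s
Step 3: Compute f0.
f0 = 0.162 * 10e-6 / (236e-6)^2 * 7469.54 = 217262.5 Hz = 217.26 kHz


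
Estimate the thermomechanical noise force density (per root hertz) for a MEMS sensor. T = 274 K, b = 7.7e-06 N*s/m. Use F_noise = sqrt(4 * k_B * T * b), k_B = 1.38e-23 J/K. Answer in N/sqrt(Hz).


Step 1: Compute 4 * k_B * T * b
= 4 * 1.38e-23 * 274 * 7.7e-06
= 1.1646e-25 N^2/Hz
Step 2: F_noise = sqrt(1.1646e-25)
F_noise = 3.41e-13 N/sqrt(Hz)


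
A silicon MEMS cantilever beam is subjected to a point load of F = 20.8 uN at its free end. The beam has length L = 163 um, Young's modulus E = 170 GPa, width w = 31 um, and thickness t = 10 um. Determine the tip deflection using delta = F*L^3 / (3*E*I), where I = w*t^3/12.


Step 1: Calculate the second moment of area.
I = w * t^3 / 12 = 31 * 10^3 / 12 = 2583.3333 um^4
Step 2: Convert E to consistent units (1 GPa = 1000 uN/um^2).
E = 170 GPa = 170000 uN/um^2
Step 3: Calculate tip deflection.
delta = F * L^3 / (3 * E * I)
delta = 20.8 * 163^3 / (3 * 170000 * 2583.3333)
delta = 0.0684 um


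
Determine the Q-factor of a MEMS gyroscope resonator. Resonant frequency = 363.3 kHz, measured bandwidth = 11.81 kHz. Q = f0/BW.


Step 1: Q = f0 / bandwidth
Step 2: Q = 363.3 / 11.81
Q = 30.8


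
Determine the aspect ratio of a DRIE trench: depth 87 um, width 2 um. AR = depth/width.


Step 1: AR = depth / width
Step 2: AR = 87 / 2
AR = 43.5


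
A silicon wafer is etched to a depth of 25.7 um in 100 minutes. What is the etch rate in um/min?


Step 1: Etch rate = depth / time
Step 2: rate = 25.7 / 100
rate = 0.257 um/min


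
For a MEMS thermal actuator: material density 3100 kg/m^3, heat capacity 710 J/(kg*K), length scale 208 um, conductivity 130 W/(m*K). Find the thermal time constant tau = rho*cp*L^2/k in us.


Step 1: Convert L to m: L = 208e-6 m
Step 2: L^2 = (208e-6)^2 = 4.3264e-08 m^2
Step 3: tau = 3100 * 710 * 4.3264e-08 / 130 = 7.324928e-04 s
Step 4: Convert to microseconds (multiply by 1e6).
tau = 732.493 us


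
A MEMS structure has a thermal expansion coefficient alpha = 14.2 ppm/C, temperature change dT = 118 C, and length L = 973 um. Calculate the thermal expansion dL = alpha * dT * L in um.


Step 1: Convert CTE: alpha = 14.2 ppm/C = 14.2e-6 /C
Step 2: dL = 14.2e-6 * 118 * 973
dL = 1.6304 um


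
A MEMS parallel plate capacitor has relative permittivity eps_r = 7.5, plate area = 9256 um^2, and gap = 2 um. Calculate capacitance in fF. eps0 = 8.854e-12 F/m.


Step 1: Convert area to m^2: A = 9256e-12 m^2
Step 2: Convert gap to m: d = 2e-6 m
Step 3: C = eps0 * eps_r * A / d
C = 8.854e-12 * 7.5 * 9256e-12 / 2e-6
Step 4: Convert to fF (multiply by 1e15).
C = 307.32 fF


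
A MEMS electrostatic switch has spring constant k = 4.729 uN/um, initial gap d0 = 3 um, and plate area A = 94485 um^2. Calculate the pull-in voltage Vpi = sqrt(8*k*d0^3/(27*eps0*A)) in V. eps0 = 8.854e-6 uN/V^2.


Step 1: Compute numerator: 8 * k * d0^3 = 8 * 4.729 * 3^3 = 1021.464
Step 2: Compute denominator: 27 * eps0 * A = 27 * 8.854e-6 * 94485 = 22.587395
Step 3: Vpi = sqrt(1021.464 / 22.587395)
Vpi = 6.72 V


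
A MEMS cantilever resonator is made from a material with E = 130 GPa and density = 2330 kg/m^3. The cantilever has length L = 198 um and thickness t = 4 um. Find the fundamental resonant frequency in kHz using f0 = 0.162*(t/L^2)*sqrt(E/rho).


Step 1: Convert units to SI.
t_SI = 4e-6 m, L_SI = 198e-6 m
Step 2: Calculate sqrt(E/rho).
sqrt(130e9 / 2330) = 7469.54 m/s
Step 3: Compute f0.
f0 = 0.162 * 4e-6 / (198e-6)^2 * 7469.54 = 123463.5 Hz = 123.46 kHz


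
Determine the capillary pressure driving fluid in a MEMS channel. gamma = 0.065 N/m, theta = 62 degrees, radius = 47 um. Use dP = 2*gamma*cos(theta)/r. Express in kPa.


Step 1: cos(62 deg) = 0.4695
Step 2: Convert r to m: r = 47e-6 m
Step 3: dP = 2 * 0.065 * 0.4695 / 47e-6 = 1298.6 Pa
Step 4: Convert Pa to kPa (divide by 1000).
dP = 1.3 kPa


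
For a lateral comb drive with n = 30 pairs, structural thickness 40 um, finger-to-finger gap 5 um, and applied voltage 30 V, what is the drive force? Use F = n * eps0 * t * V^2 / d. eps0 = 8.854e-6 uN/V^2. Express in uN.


Step 1: Parameters: n=30, eps0=8.854e-6 uN/V^2, t=40 um, V=30 V, d=5 um
Step 2: V^2 = 900
Step 3: F = 30 * 8.854e-6 * 40 * 900 / 5
F = 1.912 uN


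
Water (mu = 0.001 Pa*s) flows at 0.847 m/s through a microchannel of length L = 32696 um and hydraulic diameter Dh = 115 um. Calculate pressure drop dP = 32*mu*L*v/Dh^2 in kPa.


Step 1: Convert to SI: L = 32696e-6 m, Dh = 115e-6 m
Step 2: dP = 32 * 0.001 * 32696e-6 * 0.847 / (115e-6)^2
Step 3: dP = 67008.88 Pa
Step 4: Convert to kPa: dP = 67.01 kPa


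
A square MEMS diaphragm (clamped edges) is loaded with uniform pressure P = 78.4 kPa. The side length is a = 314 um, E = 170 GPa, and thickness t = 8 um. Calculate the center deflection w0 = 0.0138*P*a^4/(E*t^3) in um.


Step 1: Convert pressure to compatible units (E is in GPa, so P in GPa).
P = 78.4 kPa = 78.4e-6 GPa
Step 2: Compute numerator: 0.0138 * P * a^4.
a^4 = 314^4 = 9721171216
numerator = 0.0138 * 78.4e-6 * 9721171216 = 1.05175e+04
Step 3: Compute denominator: E * t^3 = 170 * 8^3 = 87040
Step 4: w0 = numerator / denominator = 1.05175e+04 / 87040 = 0.1208 um


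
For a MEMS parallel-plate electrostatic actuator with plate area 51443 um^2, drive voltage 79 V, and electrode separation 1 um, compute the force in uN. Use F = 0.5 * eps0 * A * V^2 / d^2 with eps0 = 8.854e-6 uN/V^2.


Step 1: Identify parameters.
eps0 = 8.854e-6 uN/V^2, A = 51443 um^2, V = 79 V, d = 1 um
Step 2: Compute V^2 = 79^2 = 6241
Step 3: Compute d^2 = 1^2 = 1
Step 4: F = 0.5 * 8.854e-6 * 51443 * 6241 / 1
F = 1421.314 uN


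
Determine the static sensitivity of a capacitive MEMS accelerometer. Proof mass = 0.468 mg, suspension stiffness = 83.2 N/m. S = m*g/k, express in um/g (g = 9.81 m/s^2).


Step 1: Convert mass: m = 0.468 mg = 4.68e-07 kg
Step 2: S = m * g / k = 4.68e-07 * 9.81 / 83.2
Step 3: S = 5.52e-08 m/g
Step 4: Convert to um/g: S = 0.055 um/g


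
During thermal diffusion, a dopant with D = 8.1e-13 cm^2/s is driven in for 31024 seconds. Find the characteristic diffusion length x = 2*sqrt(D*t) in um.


Step 1: Compute D*t = 8.1e-13 * 31024 = 2.512944e-08 cm^2
Step 2: sqrt(D*t) = 1.5852e-04 cm
Step 3: x = 2 * 1.5852e-04 cm = 3.1704e-04 cm
Step 4: Convert to um (1 cm = 1e4 um): x = 3.17 um


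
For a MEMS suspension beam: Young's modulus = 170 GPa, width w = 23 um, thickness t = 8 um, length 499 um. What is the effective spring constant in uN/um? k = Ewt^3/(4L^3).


Step 1: Convert E to consistent units (1 GPa = 1000 uN/um^2).
E = 170 GPa = 170000 uN/um^2
Step 2: Compute t^3 = 8^3 = 512
Step 3: Compute L^3 = 499^3 = 124251499
Step 4: k = 170000 * 23 * 512 / (4 * 124251499)
k = 4.028 uN/um


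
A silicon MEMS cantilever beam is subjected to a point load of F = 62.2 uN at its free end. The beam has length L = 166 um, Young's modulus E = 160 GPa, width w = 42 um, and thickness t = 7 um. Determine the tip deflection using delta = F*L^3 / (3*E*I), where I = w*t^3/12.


Step 1: Calculate the second moment of area.
I = w * t^3 / 12 = 42 * 7^3 / 12 = 1200.5 um^4
Step 2: Convert E to consistent units (1 GPa = 1000 uN/um^2).
E = 160 GPa = 160000 uN/um^2
Step 3: Calculate tip deflection.
delta = F * L^3 / (3 * E * I)
delta = 62.2 * 166^3 / (3 * 160000 * 1200.5)
delta = 0.4938 um


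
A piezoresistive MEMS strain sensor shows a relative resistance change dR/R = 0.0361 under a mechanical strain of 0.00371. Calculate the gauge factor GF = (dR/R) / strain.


Step 1: Identify values.
dR/R = 0.0361, strain = 0.00371
Step 2: GF = (dR/R) / strain = 0.0361 / 0.00371
GF = 9.7


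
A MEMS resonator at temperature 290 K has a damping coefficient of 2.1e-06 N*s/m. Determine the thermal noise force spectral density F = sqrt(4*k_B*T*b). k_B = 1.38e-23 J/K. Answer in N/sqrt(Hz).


Step 1: Compute 4 * k_B * T * b
= 4 * 1.38e-23 * 290 * 2.1e-06
= 3.3617e-26 N^2/Hz
Step 2: F_noise = sqrt(3.3617e-26)
F_noise = 1.83e-13 N/sqrt(Hz)


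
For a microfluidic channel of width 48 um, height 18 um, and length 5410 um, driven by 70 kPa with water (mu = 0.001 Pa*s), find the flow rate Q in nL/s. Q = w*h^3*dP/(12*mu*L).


Step 1: Convert all dimensions to SI (meters).
w = 48e-6 m, h = 18e-6 m, L = 5410e-6 m, dP = 70e3 Pa
Step 2: Q = w * h^3 * dP / (12 * mu * L)
Q = 48e-6 * (18e-6)^3 * 70e3 / (12 * 0.001 * 5410e-6) = 3.0184104e-10 m^3/s
Step 3: Convert Q from m^3/s to nL/s (1 m^3 = 1e12 nL, so multiply by 1e12).
Q = 301.841 nL/s


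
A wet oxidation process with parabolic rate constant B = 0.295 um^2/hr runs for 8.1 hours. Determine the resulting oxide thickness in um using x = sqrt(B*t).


Step 1: Compute B*t = 0.295 * 8.1 = 2.3895
Step 2: x = sqrt(2.3895)
x = 1.546 um


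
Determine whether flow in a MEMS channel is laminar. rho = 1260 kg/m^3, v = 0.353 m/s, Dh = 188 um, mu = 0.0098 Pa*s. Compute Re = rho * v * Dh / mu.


Step 1: Convert Dh to meters: Dh = 188e-6 m
Step 2: Re = rho * v * Dh / mu
Re = 1260 * 0.353 * 188e-6 / 0.0098
Re = 8.533
Since Re = 8.533 is below ~2300, the flow is laminar.


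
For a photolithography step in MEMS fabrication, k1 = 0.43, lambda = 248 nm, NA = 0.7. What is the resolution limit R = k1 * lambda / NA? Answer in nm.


Step 1: Identify values: k1 = 0.43, lambda = 248 nm, NA = 0.7
Step 2: R = k1 * lambda / NA
R = 0.43 * 248 / 0.7
R = 152.3 nm


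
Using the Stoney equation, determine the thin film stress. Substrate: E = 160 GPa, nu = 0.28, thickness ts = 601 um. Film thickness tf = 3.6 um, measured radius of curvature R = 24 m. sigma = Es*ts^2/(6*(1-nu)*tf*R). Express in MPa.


Step 1: Compute numerator: Es * ts^2 = 160 * 601^2 = 57792160 (GPa*um^2)
Step 2: Compute denominator (R in um): 6*(1-nu)*tf*R = 6*0.72*3.6*24e6 = 373248000.0 (um^2)
Step 3: sigma (GPa) = 57792160 / 373248000.0 = 1.54836e-01 GPa
Step 4: Convert to MPa (x1000): sigma = 154.8 MPa


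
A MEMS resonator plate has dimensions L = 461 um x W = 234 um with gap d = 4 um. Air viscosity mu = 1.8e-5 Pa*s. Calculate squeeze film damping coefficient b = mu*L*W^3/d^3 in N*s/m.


Step 1: Convert to SI.
L = 461e-6 m, W = 234e-6 m, d = 4e-6 m
Step 2: W^3 = (234e-6)^3 = 1.28e-11 m^3
Step 3: d^3 = (4e-6)^3 = 6.40e-17 m^3
Step 4: b = 1.8e-5 * 461e-6 * 1.28e-11 / 6.40e-17
b = 1.66e-03 N*s/m


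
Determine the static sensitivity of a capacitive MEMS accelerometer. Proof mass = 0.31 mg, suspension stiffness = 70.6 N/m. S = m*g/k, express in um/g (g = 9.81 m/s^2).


Step 1: Convert mass: m = 0.31 mg = 3.10e-07 kg
Step 2: S = m * g / k = 3.10e-07 * 9.81 / 70.6
Step 3: S = 4.31e-08 m/g
Step 4: Convert to um/g: S = 0.043 um/g


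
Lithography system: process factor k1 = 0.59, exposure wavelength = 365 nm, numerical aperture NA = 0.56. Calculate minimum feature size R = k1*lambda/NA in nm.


Step 1: Identify values: k1 = 0.59, lambda = 365 nm, NA = 0.56
Step 2: R = k1 * lambda / NA
R = 0.59 * 365 / 0.56
R = 384.6 nm


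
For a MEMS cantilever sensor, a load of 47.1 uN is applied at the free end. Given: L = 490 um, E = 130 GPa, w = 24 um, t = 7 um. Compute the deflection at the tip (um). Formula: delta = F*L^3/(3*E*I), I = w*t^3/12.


Step 1: Calculate the second moment of area.
I = w * t^3 / 12 = 24 * 7^3 / 12 = 686.0 um^4
Step 2: Convert E to consistent units (1 GPa = 1000 uN/um^2).
E = 130 GPa = 130000 uN/um^2
Step 3: Calculate tip deflection.
delta = F * L^3 / (3 * E * I)
delta = 47.1 * 490^3 / (3 * 130000 * 686.0)
delta = 20.7119 um


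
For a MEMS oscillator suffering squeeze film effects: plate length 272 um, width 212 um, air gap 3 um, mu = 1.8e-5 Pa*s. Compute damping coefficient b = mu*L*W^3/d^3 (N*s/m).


Step 1: Convert to SI.
L = 272e-6 m, W = 212e-6 m, d = 3e-6 m
Step 2: W^3 = (212e-6)^3 = 9.53e-12 m^3
Step 3: d^3 = (3e-6)^3 = 2.70e-17 m^3
Step 4: b = 1.8e-5 * 272e-6 * 9.53e-12 / 2.70e-17
b = 1.73e-03 N*s/m


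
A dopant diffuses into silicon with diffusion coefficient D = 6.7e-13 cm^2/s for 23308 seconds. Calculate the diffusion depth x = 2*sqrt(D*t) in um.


Step 1: Compute D*t = 6.7e-13 * 23308 = 1.561636e-08 cm^2
Step 2: sqrt(D*t) = 1.24965e-04 cm
Step 3: x = 2 * 1.24965e-04 cm = 2.4993e-04 cm
Step 4: Convert to um (1 cm = 1e4 um): x = 2.499 um


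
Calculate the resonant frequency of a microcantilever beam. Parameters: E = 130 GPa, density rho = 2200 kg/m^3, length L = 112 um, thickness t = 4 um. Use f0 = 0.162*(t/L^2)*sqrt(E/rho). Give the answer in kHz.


Step 1: Convert units to SI.
t_SI = 4e-6 m, L_SI = 112e-6 m
Step 2: Calculate sqrt(E/rho).
sqrt(130e9 / 2200) = 7687.06 m/s
Step 3: Compute f0.
f0 = 0.162 * 4e-6 / (112e-6)^2 * 7687.06 = 397099.4 Hz = 397.1 kHz


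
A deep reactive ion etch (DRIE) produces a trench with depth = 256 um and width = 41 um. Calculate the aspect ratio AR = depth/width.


Step 1: AR = depth / width
Step 2: AR = 256 / 41
AR = 6.2


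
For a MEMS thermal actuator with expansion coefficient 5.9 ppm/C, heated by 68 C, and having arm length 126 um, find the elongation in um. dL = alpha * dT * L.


Step 1: Convert CTE: alpha = 5.9 ppm/C = 5.9e-6 /C
Step 2: dL = 5.9e-6 * 68 * 126
dL = 0.0506 um


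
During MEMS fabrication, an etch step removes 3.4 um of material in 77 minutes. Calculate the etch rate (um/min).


Step 1: Etch rate = depth / time
Step 2: rate = 3.4 / 77
rate = 0.044 um/min


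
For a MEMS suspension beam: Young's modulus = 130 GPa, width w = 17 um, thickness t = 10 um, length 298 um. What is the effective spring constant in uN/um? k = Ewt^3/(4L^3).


Step 1: Convert E to consistent units (1 GPa = 1000 uN/um^2).
E = 130 GPa = 130000 uN/um^2
Step 2: Compute t^3 = 10^3 = 1000
Step 3: Compute L^3 = 298^3 = 26463592
Step 4: k = 130000 * 17 * 1000 / (4 * 26463592)
k = 20.8777 uN/um


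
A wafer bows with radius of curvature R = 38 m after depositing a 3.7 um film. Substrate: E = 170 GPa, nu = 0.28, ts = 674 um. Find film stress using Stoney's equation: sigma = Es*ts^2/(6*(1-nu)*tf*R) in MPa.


Step 1: Compute numerator: Es * ts^2 = 170 * 674^2 = 77226920 (GPa*um^2)
Step 2: Compute denominator (R in um): 6*(1-nu)*tf*R = 6*0.72*3.7*38e6 = 607392000.0 (um^2)
Step 3: sigma (GPa) = 77226920 / 607392000.0 = 1.27145e-01 GPa
Step 4: Convert to MPa (x1000): sigma = 127.1 MPa


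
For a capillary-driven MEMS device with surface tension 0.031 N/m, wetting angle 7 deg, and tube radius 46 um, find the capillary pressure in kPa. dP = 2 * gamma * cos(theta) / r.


Step 1: cos(7 deg) = 0.9925
Step 2: Convert r to m: r = 46e-6 m
Step 3: dP = 2 * 0.031 * 0.9925 / 46e-6 = 1337.7 Pa
Step 4: Convert Pa to kPa (divide by 1000).
dP = 1.34 kPa


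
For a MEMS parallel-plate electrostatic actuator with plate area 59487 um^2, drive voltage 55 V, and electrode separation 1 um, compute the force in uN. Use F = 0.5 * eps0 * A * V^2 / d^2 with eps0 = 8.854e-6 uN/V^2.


Step 1: Identify parameters.
eps0 = 8.854e-6 uN/V^2, A = 59487 um^2, V = 55 V, d = 1 um
Step 2: Compute V^2 = 55^2 = 3025
Step 3: Compute d^2 = 1^2 = 1
Step 4: F = 0.5 * 8.854e-6 * 59487 * 3025 / 1
F = 796.631 uN


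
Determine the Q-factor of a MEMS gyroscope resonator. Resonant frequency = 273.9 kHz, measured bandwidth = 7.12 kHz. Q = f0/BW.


Step 1: Q = f0 / bandwidth
Step 2: Q = 273.9 / 7.12
Q = 38.5


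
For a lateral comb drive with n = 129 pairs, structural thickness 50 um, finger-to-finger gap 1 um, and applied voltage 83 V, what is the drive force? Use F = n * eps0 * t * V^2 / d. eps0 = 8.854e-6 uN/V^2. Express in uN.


Step 1: Parameters: n=129, eps0=8.854e-6 uN/V^2, t=50 um, V=83 V, d=1 um
Step 2: V^2 = 6889
Step 3: F = 129 * 8.854e-6 * 50 * 6889 / 1
F = 393.419 uN


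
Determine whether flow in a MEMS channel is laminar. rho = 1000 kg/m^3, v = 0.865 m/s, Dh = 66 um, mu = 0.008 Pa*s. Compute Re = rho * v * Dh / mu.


Step 1: Convert Dh to meters: Dh = 66e-6 m
Step 2: Re = rho * v * Dh / mu
Re = 1000 * 0.865 * 66e-6 / 0.008
Re = 7.136
Since Re = 7.136 is below ~2300, the flow is laminar.


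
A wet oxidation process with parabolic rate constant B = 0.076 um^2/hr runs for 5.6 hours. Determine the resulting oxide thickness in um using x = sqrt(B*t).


Step 1: Compute B*t = 0.076 * 5.6 = 0.4256
Step 2: x = sqrt(0.4256)
x = 0.652 um


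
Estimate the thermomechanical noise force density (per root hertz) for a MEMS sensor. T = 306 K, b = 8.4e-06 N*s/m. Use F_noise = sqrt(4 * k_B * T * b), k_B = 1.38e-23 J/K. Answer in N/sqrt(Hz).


Step 1: Compute 4 * k_B * T * b
= 4 * 1.38e-23 * 306 * 8.4e-06
= 1.4189e-25 N^2/Hz
Step 2: F_noise = sqrt(1.4189e-25)
F_noise = 3.77e-13 N/sqrt(Hz)


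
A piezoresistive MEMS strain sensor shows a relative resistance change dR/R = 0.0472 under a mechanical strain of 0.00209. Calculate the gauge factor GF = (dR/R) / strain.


Step 1: Identify values.
dR/R = 0.0472, strain = 0.00209
Step 2: GF = (dR/R) / strain = 0.0472 / 0.00209
GF = 22.6


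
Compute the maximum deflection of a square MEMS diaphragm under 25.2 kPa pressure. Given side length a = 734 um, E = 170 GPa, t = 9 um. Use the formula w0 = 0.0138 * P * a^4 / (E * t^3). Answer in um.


Step 1: Convert pressure to compatible units (E is in GPa, so P in GPa).
P = 25.2 kPa = 25.2e-6 GPa
Step 2: Compute numerator: 0.0138 * P * a^4.
a^4 = 734^4 = 290258027536
numerator = 0.0138 * 25.2e-6 * 290258027536 = 1.0094e+05
Step 3: Compute denominator: E * t^3 = 170 * 9^3 = 123930
Step 4: w0 = numerator / denominator = 1.0094e+05 / 123930 = 0.8145 um


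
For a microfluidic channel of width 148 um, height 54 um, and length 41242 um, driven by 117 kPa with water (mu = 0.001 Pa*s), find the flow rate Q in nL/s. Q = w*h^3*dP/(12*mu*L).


Step 1: Convert all dimensions to SI (meters).
w = 148e-6 m, h = 54e-6 m, L = 41242e-6 m, dP = 117e3 Pa
Step 2: Q = w * h^3 * dP / (12 * mu * L)
Q = 148e-6 * (54e-6)^3 * 117e3 / (12 * 0.001 * 41242e-6) = 5.50944552e-09 m^3/s
Step 3: Convert Q from m^3/s to nL/s (1 m^3 = 1e12 nL, so multiply by 1e12).
Q = 5509.446 nL/s


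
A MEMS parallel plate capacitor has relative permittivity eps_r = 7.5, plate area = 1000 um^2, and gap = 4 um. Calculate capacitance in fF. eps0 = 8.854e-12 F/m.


Step 1: Convert area to m^2: A = 1000e-12 m^2
Step 2: Convert gap to m: d = 4e-6 m
Step 3: C = eps0 * eps_r * A / d
C = 8.854e-12 * 7.5 * 1000e-12 / 4e-6
Step 4: Convert to fF (multiply by 1e15).
C = 16.6 fF


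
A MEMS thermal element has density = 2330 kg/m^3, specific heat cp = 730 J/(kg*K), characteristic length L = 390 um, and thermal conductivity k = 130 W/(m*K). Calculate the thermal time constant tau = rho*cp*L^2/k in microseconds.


Step 1: Convert L to m: L = 390e-6 m
Step 2: L^2 = (390e-6)^2 = 1.521e-07 m^2
Step 3: tau = 2330 * 730 * 1.521e-07 / 130 = 1.990053e-03 s
Step 4: Convert to microseconds (multiply by 1e6).
tau = 1990.053 us


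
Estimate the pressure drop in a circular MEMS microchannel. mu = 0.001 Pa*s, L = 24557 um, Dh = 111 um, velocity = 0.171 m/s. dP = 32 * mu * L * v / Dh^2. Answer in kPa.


Step 1: Convert to SI: L = 24557e-6 m, Dh = 111e-6 m
Step 2: dP = 32 * 0.001 * 24557e-6 * 0.171 / (111e-6)^2
Step 3: dP = 10906.25 Pa
Step 4: Convert to kPa: dP = 10.91 kPa


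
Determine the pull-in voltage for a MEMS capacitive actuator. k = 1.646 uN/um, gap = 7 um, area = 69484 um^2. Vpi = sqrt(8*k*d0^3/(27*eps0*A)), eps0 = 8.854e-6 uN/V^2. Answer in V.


Step 1: Compute numerator: 8 * k * d0^3 = 8 * 1.646 * 7^3 = 4516.624
Step 2: Compute denominator: 27 * eps0 * A = 27 * 8.854e-6 * 69484 = 16.610706
Step 3: Vpi = sqrt(4516.624 / 16.610706)
Vpi = 16.49 V


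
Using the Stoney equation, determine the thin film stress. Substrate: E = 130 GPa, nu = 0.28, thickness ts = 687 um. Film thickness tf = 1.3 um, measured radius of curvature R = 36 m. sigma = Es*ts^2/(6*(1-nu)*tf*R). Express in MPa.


Step 1: Compute numerator: Es * ts^2 = 130 * 687^2 = 61355970 (GPa*um^2)
Step 2: Compute denominator (R in um): 6*(1-nu)*tf*R = 6*0.72*1.3*36e6 = 202176000.0 (um^2)
Step 3: sigma (GPa) = 61355970 / 202176000.0 = 3.03478e-01 GPa
Step 4: Convert to MPa (x1000): sigma = 303.5 MPa


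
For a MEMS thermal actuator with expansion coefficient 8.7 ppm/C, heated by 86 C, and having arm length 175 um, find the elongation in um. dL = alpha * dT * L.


Step 1: Convert CTE: alpha = 8.7 ppm/C = 8.7e-6 /C
Step 2: dL = 8.7e-6 * 86 * 175
dL = 0.1309 um


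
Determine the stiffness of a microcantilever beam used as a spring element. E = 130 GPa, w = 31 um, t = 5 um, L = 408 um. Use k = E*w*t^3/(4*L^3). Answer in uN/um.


Step 1: Convert E to consistent units (1 GPa = 1000 uN/um^2).
E = 130 GPa = 130000 uN/um^2
Step 2: Compute t^3 = 5^3 = 125
Step 3: Compute L^3 = 408^3 = 67917312
Step 4: k = 130000 * 31 * 125 / (4 * 67917312)
k = 1.8543 uN/um


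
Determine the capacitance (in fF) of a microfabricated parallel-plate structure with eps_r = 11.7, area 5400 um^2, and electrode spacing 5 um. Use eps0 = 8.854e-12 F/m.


Step 1: Convert area to m^2: A = 5400e-12 m^2
Step 2: Convert gap to m: d = 5e-6 m
Step 3: C = eps0 * eps_r * A / d
C = 8.854e-12 * 11.7 * 5400e-12 / 5e-6
Step 4: Convert to fF (multiply by 1e15).
C = 111.88 fF


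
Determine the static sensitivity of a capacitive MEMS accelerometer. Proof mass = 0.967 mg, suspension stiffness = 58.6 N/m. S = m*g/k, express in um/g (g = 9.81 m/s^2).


Step 1: Convert mass: m = 0.967 mg = 9.67e-07 kg
Step 2: S = m * g / k = 9.67e-07 * 9.81 / 58.6
Step 3: S = 1.62e-07 m/g
Step 4: Convert to um/g: S = 0.162 um/g


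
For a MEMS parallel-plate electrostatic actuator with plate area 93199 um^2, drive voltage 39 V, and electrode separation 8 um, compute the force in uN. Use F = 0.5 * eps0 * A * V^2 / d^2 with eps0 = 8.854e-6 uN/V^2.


Step 1: Identify parameters.
eps0 = 8.854e-6 uN/V^2, A = 93199 um^2, V = 39 V, d = 8 um
Step 2: Compute V^2 = 39^2 = 1521
Step 3: Compute d^2 = 8^2 = 64
Step 4: F = 0.5 * 8.854e-6 * 93199 * 1521 / 64
F = 9.806 uN


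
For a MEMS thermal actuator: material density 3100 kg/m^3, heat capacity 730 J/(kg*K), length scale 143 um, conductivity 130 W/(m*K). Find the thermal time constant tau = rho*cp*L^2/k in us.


Step 1: Convert L to m: L = 143e-6 m
Step 2: L^2 = (143e-6)^2 = 2.0449e-08 m^2
Step 3: tau = 3100 * 730 * 2.0449e-08 / 130 = 3.559699e-04 s
Step 4: Convert to microseconds (multiply by 1e6).
tau = 355.97 us


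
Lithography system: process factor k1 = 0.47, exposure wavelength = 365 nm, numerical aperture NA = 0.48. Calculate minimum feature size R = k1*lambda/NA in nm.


Step 1: Identify values: k1 = 0.47, lambda = 365 nm, NA = 0.48
Step 2: R = k1 * lambda / NA
R = 0.47 * 365 / 0.48
R = 357.4 nm


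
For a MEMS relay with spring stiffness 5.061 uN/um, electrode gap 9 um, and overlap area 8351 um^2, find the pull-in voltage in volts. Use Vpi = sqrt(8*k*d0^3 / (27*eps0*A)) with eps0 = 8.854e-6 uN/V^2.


Step 1: Compute numerator: 8 * k * d0^3 = 8 * 5.061 * 9^3 = 29515.752
Step 2: Compute denominator: 27 * eps0 * A = 27 * 8.854e-6 * 8351 = 1.996373
Step 3: Vpi = sqrt(29515.752 / 1.996373)
Vpi = 121.59 V


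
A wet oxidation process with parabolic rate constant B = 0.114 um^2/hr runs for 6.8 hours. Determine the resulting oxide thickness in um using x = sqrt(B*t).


Step 1: Compute B*t = 0.114 * 6.8 = 0.7752
Step 2: x = sqrt(0.7752)
x = 0.88 um


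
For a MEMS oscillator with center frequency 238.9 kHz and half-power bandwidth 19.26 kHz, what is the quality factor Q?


Step 1: Q = f0 / bandwidth
Step 2: Q = 238.9 / 19.26
Q = 12.4


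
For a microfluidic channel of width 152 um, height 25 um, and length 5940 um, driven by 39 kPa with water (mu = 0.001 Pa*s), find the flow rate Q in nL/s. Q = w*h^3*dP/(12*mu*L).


Step 1: Convert all dimensions to SI (meters).
w = 152e-6 m, h = 25e-6 m, L = 5940e-6 m, dP = 39e3 Pa
Step 2: Q = w * h^3 * dP / (12 * mu * L)
Q = 152e-6 * (25e-6)^3 * 39e3 / (12 * 0.001 * 5940e-6) = 1.29945286e-09 m^3/s
Step 3: Convert Q from m^3/s to nL/s (1 m^3 = 1e12 nL, so multiply by 1e12).
Q = 1299.453 nL/s


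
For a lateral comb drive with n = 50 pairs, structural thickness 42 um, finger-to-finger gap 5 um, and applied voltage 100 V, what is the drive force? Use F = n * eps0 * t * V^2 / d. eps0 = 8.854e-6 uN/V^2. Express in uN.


Step 1: Parameters: n=50, eps0=8.854e-6 uN/V^2, t=42 um, V=100 V, d=5 um
Step 2: V^2 = 10000
Step 3: F = 50 * 8.854e-6 * 42 * 10000 / 5
F = 37.187 uN


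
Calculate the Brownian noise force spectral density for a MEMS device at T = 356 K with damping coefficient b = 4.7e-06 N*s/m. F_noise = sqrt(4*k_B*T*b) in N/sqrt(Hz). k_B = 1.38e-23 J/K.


Step 1: Compute 4 * k_B * T * b
= 4 * 1.38e-23 * 356 * 4.7e-06
= 9.2361e-26 N^2/Hz
Step 2: F_noise = sqrt(9.2361e-26)
F_noise = 3.04e-13 N/sqrt(Hz)


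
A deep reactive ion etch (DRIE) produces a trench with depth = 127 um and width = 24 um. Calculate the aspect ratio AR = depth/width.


Step 1: AR = depth / width
Step 2: AR = 127 / 24
AR = 5.3


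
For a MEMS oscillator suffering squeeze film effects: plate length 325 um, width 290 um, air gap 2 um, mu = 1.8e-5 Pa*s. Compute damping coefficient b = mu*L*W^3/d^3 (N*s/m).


Step 1: Convert to SI.
L = 325e-6 m, W = 290e-6 m, d = 2e-6 m
Step 2: W^3 = (290e-6)^3 = 2.44e-11 m^3
Step 3: d^3 = (2e-6)^3 = 8.00e-18 m^3
Step 4: b = 1.8e-5 * 325e-6 * 2.44e-11 / 8.00e-18
b = 1.78e-02 N*s/m


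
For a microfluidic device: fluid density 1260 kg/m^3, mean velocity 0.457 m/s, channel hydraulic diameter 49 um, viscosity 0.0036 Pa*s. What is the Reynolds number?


Step 1: Convert Dh to meters: Dh = 49e-6 m
Step 2: Re = rho * v * Dh / mu
Re = 1260 * 0.457 * 49e-6 / 0.0036
Re = 7.838


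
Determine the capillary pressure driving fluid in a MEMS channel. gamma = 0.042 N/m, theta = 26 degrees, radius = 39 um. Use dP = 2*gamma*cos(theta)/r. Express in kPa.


Step 1: cos(26 deg) = 0.8988
Step 2: Convert r to m: r = 39e-6 m
Step 3: dP = 2 * 0.042 * 0.8988 / 39e-6 = 1935.9 Pa
Step 4: Convert Pa to kPa (divide by 1000).
dP = 1.94 kPa


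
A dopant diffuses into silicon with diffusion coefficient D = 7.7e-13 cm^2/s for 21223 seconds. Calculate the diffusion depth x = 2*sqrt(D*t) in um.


Step 1: Compute D*t = 7.7e-13 * 21223 = 1.634171e-08 cm^2
Step 2: sqrt(D*t) = 1.27835e-04 cm
Step 3: x = 2 * 1.27835e-04 cm = 2.5567e-04 cm
Step 4: Convert to um (1 cm = 1e4 um): x = 2.557 um


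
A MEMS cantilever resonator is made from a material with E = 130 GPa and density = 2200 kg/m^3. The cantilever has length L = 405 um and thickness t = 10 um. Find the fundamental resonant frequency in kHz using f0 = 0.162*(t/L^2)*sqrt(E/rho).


Step 1: Convert units to SI.
t_SI = 10e-6 m, L_SI = 405e-6 m
Step 2: Calculate sqrt(E/rho).
sqrt(130e9 / 2200) = 7687.06 m/s
Step 3: Compute f0.
f0 = 0.162 * 10e-6 / (405e-6)^2 * 7687.06 = 75921.6 Hz = 75.92 kHz


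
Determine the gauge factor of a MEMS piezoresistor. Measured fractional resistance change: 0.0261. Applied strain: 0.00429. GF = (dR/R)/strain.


Step 1: Identify values.
dR/R = 0.0261, strain = 0.00429
Step 2: GF = (dR/R) / strain = 0.0261 / 0.00429
GF = 6.1


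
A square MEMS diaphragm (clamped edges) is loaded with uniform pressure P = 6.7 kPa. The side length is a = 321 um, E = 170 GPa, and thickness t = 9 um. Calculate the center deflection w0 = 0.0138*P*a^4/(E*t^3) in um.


Step 1: Convert pressure to compatible units (E is in GPa, so P in GPa).
P = 6.7 kPa = 6.7e-6 GPa
Step 2: Compute numerator: 0.0138 * P * a^4.
a^4 = 321^4 = 10617447681
numerator = 0.0138 * 6.7e-6 * 10617447681 = 9.817e+02
Step 3: Compute denominator: E * t^3 = 170 * 9^3 = 123930
Step 4: w0 = numerator / denominator = 9.817e+02 / 123930 = 0.0079 um


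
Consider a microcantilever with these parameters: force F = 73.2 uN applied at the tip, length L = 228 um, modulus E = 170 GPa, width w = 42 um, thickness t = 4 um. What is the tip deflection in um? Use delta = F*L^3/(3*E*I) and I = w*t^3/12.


Step 1: Calculate the second moment of area.
I = w * t^3 / 12 = 42 * 4^3 / 12 = 224.0 um^4
Step 2: Convert E to consistent units (1 GPa = 1000 uN/um^2).
E = 170 GPa = 170000 uN/um^2
Step 3: Calculate tip deflection.
delta = F * L^3 / (3 * E * I)
delta = 73.2 * 228^3 / (3 * 170000 * 224.0)
delta = 7.5945 um


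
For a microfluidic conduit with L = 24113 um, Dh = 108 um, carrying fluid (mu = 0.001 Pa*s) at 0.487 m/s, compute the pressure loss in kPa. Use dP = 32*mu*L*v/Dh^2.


Step 1: Convert to SI: L = 24113e-6 m, Dh = 108e-6 m
Step 2: dP = 32 * 0.001 * 24113e-6 * 0.487 / (108e-6)^2
Step 3: dP = 32216.82 Pa
Step 4: Convert to kPa: dP = 32.22 kPa


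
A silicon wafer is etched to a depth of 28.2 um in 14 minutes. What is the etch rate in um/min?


Step 1: Etch rate = depth / time
Step 2: rate = 28.2 / 14
rate = 2.014 um/min


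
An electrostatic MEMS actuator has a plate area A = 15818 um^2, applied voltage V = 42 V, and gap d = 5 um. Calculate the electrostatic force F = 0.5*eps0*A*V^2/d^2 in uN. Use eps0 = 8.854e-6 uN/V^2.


Step 1: Identify parameters.
eps0 = 8.854e-6 uN/V^2, A = 15818 um^2, V = 42 V, d = 5 um
Step 2: Compute V^2 = 42^2 = 1764
Step 3: Compute d^2 = 5^2 = 25
Step 4: F = 0.5 * 8.854e-6 * 15818 * 1764 / 25
F = 4.941 uN


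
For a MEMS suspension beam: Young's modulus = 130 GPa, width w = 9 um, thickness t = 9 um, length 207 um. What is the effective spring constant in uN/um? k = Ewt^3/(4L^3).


Step 1: Convert E to consistent units (1 GPa = 1000 uN/um^2).
E = 130 GPa = 130000 uN/um^2
Step 2: Compute t^3 = 9^3 = 729
Step 3: Compute L^3 = 207^3 = 8869743
Step 4: k = 130000 * 9 * 729 / (4 * 8869743)
k = 24.0404 uN/um


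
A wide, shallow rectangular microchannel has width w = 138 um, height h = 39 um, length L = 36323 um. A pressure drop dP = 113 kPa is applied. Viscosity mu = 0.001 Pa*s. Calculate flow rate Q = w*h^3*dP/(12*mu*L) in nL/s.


Step 1: Convert all dimensions to SI (meters).
w = 138e-6 m, h = 39e-6 m, L = 36323e-6 m, dP = 113e3 Pa
Step 2: Q = w * h^3 * dP / (12 * mu * L)
Q = 138e-6 * (39e-6)^3 * 113e3 / (12 * 0.001 * 36323e-6) = 2.1222102e-09 m^3/s
Step 3: Convert Q from m^3/s to nL/s (1 m^3 = 1e12 nL, so multiply by 1e12).
Q = 2122.21 nL/s


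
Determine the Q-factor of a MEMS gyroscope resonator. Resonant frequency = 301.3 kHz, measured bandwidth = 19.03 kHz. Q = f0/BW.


Step 1: Q = f0 / bandwidth
Step 2: Q = 301.3 / 19.03
Q = 15.8


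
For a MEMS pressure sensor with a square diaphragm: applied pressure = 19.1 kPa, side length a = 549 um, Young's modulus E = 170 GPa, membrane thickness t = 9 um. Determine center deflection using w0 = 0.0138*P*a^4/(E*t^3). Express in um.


Step 1: Convert pressure to compatible units (E is in GPa, so P in GPa).
P = 19.1 kPa = 19.1e-6 GPa
Step 2: Compute numerator: 0.0138 * P * a^4.
a^4 = 549^4 = 90842562801
numerator = 0.0138 * 19.1e-6 * 90842562801 = 2.39443e+04
Step 3: Compute denominator: E * t^3 = 170 * 9^3 = 123930
Step 4: w0 = numerator / denominator = 2.39443e+04 / 123930 = 0.1932 um


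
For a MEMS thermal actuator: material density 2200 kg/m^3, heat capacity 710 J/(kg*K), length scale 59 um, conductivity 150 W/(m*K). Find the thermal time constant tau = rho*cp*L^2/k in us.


Step 1: Convert L to m: L = 59e-6 m
Step 2: L^2 = (59e-6)^2 = 3.481e-09 m^2
Step 3: tau = 2200 * 710 * 3.481e-09 / 150 = 3.624881e-05 s
Step 4: Convert to microseconds (multiply by 1e6).
tau = 36.249 us


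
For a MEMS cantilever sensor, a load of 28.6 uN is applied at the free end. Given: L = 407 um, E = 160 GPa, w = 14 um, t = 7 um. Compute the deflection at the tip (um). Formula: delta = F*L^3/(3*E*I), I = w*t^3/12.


Step 1: Calculate the second moment of area.
I = w * t^3 / 12 = 14 * 7^3 / 12 = 400.1667 um^4
Step 2: Convert E to consistent units (1 GPa = 1000 uN/um^2).
E = 160 GPa = 160000 uN/um^2
Step 3: Calculate tip deflection.
delta = F * L^3 / (3 * E * I)
delta = 28.6 * 407^3 / (3 * 160000 * 400.1667)
delta = 10.0385 um


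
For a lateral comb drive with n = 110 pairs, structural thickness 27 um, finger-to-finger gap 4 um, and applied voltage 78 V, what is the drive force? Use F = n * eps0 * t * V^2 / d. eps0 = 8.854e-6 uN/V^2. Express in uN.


Step 1: Parameters: n=110, eps0=8.854e-6 uN/V^2, t=27 um, V=78 V, d=4 um
Step 2: V^2 = 6084
Step 3: F = 110 * 8.854e-6 * 27 * 6084 / 4
F = 39.997 uN


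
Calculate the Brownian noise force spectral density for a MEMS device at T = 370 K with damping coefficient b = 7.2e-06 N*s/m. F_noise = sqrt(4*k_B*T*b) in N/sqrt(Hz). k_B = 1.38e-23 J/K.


Step 1: Compute 4 * k_B * T * b
= 4 * 1.38e-23 * 370 * 7.2e-06
= 1.4705e-25 N^2/Hz
Step 2: F_noise = sqrt(1.4705e-25)
F_noise = 3.83e-13 N/sqrt(Hz)


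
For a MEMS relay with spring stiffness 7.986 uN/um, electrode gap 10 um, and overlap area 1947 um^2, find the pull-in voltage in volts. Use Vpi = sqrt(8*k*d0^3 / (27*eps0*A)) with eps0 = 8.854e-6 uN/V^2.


Step 1: Compute numerator: 8 * k * d0^3 = 8 * 7.986 * 10^3 = 63888.0
Step 2: Compute denominator: 27 * eps0 * A = 27 * 8.854e-6 * 1947 = 0.465446
Step 3: Vpi = sqrt(63888.0 / 0.465446)
Vpi = 370.49 V


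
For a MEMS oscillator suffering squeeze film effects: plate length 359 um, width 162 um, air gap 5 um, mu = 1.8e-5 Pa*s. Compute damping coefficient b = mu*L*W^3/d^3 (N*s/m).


Step 1: Convert to SI.
L = 359e-6 m, W = 162e-6 m, d = 5e-6 m
Step 2: W^3 = (162e-6)^3 = 4.25e-12 m^3
Step 3: d^3 = (5e-6)^3 = 1.25e-16 m^3
Step 4: b = 1.8e-5 * 359e-6 * 4.25e-12 / 1.25e-16
b = 2.20e-04 N*s/m


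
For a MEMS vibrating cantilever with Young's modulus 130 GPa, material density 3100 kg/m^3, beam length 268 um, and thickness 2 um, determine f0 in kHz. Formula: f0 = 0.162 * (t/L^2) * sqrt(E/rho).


Step 1: Convert units to SI.
t_SI = 2e-6 m, L_SI = 268e-6 m
Step 2: Calculate sqrt(E/rho).
sqrt(130e9 / 3100) = 6475.76 m/s
Step 3: Compute f0.
f0 = 0.162 * 2e-6 / (268e-6)^2 * 6475.76 = 29212.3 Hz = 29.21 kHz


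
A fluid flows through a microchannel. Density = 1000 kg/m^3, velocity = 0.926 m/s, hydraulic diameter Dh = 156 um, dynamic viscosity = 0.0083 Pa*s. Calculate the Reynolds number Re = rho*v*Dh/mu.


Step 1: Convert Dh to meters: Dh = 156e-6 m
Step 2: Re = rho * v * Dh / mu
Re = 1000 * 0.926 * 156e-6 / 0.0083
Re = 17.404


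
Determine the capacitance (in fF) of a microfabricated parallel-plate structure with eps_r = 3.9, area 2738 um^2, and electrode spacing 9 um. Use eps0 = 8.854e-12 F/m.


Step 1: Convert area to m^2: A = 2738e-12 m^2
Step 2: Convert gap to m: d = 9e-6 m
Step 3: C = eps0 * eps_r * A / d
C = 8.854e-12 * 3.9 * 2738e-12 / 9e-6
Step 4: Convert to fF (multiply by 1e15).
C = 10.5 fF


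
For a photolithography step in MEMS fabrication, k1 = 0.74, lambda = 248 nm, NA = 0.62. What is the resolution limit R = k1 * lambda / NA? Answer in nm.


Step 1: Identify values: k1 = 0.74, lambda = 248 nm, NA = 0.62
Step 2: R = k1 * lambda / NA
R = 0.74 * 248 / 0.62
R = 296.0 nm


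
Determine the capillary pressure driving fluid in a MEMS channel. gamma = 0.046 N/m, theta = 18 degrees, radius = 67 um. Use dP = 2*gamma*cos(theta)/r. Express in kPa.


Step 1: cos(18 deg) = 0.9511
Step 2: Convert r to m: r = 67e-6 m
Step 3: dP = 2 * 0.046 * 0.9511 / 67e-6 = 1306.0 Pa
Step 4: Convert Pa to kPa (divide by 1000).
dP = 1.31 kPa


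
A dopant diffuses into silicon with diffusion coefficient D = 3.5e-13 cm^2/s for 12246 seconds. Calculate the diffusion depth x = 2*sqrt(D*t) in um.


Step 1: Compute D*t = 3.5e-13 * 12246 = 4.2861e-09 cm^2
Step 2: sqrt(D*t) = 6.54683e-05 cm
Step 3: x = 2 * 6.54683e-05 cm = 1.309366e-04 cm
Step 4: Convert to um (1 cm = 1e4 um): x = 1.309 um


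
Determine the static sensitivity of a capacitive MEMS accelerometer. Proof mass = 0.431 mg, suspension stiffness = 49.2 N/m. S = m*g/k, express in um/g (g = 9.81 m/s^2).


Step 1: Convert mass: m = 0.431 mg = 4.31e-07 kg
Step 2: S = m * g / k = 4.31e-07 * 9.81 / 49.2
Step 3: S = 8.59e-08 m/g
Step 4: Convert to um/g: S = 0.086 um/g


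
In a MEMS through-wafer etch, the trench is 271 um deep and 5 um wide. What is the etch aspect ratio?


Step 1: AR = depth / width
Step 2: AR = 271 / 5
AR = 54.2


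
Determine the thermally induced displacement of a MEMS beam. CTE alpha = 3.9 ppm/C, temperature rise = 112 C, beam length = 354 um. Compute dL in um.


Step 1: Convert CTE: alpha = 3.9 ppm/C = 3.9e-6 /C
Step 2: dL = 3.9e-6 * 112 * 354
dL = 0.1546 um


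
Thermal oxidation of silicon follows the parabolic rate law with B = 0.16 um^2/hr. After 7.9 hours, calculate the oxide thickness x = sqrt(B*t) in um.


Step 1: Compute B*t = 0.16 * 7.9 = 1.264
Step 2: x = sqrt(1.264)
x = 1.124 um


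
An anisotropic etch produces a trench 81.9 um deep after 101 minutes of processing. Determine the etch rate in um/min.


Step 1: Etch rate = depth / time
Step 2: rate = 81.9 / 101
rate = 0.811 um/min


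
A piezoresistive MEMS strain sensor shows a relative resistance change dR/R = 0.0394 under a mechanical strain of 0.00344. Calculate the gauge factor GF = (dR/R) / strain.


Step 1: Identify values.
dR/R = 0.0394, strain = 0.00344
Step 2: GF = (dR/R) / strain = 0.0394 / 0.00344
GF = 11.5


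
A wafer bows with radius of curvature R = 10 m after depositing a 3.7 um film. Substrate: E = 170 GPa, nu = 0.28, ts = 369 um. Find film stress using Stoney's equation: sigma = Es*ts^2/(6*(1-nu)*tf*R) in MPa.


Step 1: Compute numerator: Es * ts^2 = 170 * 369^2 = 23147370 (GPa*um^2)
Step 2: Compute denominator (R in um): 6*(1-nu)*tf*R = 6*0.72*3.7*10e6 = 159840000.0 (um^2)
Step 3: sigma (GPa) = 23147370 / 159840000.0 = 1.44816e-01 GPa
Step 4: Convert to MPa (x1000): sigma = 144.8 MPa


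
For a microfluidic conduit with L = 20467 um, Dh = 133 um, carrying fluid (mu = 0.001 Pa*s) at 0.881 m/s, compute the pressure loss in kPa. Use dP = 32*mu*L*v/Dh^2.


Step 1: Convert to SI: L = 20467e-6 m, Dh = 133e-6 m
Step 2: dP = 32 * 0.001 * 20467e-6 * 0.881 / (133e-6)^2
Step 3: dP = 32619.46 Pa
Step 4: Convert to kPa: dP = 32.62 kPa


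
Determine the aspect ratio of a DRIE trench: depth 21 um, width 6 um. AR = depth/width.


Step 1: AR = depth / width
Step 2: AR = 21 / 6
AR = 3.5


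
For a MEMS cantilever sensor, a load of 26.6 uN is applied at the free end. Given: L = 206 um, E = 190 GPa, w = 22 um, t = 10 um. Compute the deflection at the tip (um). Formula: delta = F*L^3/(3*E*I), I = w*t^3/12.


Step 1: Calculate the second moment of area.
I = w * t^3 / 12 = 22 * 10^3 / 12 = 1833.3333 um^4
Step 2: Convert E to consistent units (1 GPa = 1000 uN/um^2).
E = 190 GPa = 190000 uN/um^2
Step 3: Calculate tip deflection.
delta = F * L^3 / (3 * E * I)
delta = 26.6 * 206^3 / (3 * 190000 * 1833.3333)
delta = 0.2225 um
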